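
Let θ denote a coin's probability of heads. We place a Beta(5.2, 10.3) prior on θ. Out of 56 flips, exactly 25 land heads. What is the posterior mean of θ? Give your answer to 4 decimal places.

Posterior mean ≈ 0.4224

Observing 25 successes and 31 failures updates Beta(5.2, 10.3) by adding the success and failure counts to the two shape parameters: α = 5.2+25 = 30.2, β = 10.3+31 = 41.3.
E[θ | data] = 30.2/(30.2+41.3) = 0.4224.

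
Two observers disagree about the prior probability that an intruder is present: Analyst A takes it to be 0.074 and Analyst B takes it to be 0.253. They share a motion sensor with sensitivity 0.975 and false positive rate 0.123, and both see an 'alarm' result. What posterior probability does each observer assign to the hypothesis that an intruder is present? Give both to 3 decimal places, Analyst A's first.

P('+'|H) = 0.975, P('+'|¬H) = 0.123.
Analyst A: numerator 0.975·0.074 = 0.072150; evidence = 0.072150+0.123·0.926 = 0.18605; posterior = 0.388.
Analyst B: numerator 0.975·0.253 = 0.24668; evidence = 0.24668+0.123·0.747 = 0.33856; posterior = 0.729.

Analyst A: 0.388; Analyst B: 0.729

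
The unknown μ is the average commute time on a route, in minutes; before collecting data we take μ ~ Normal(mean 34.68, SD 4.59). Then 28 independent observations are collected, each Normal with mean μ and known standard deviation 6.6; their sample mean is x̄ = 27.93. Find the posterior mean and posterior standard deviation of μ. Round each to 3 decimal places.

With known σ, the Normal prior is conjugate. Weight on the data is w = (n/σ²)/(n/σ² + 1/τ₀²) = 0.642792/(0.642792+0.0474651) = 0.93124.
Posterior mean = w·x̄ + (1−w)·μ₀ = 0.93124·27.93 + 0.068764·34.68 = 28.394. Posterior variance = 1/(0.642792+0.0474651) = 1.44874, so SD = 1.204.

Posterior mean ≈ 28.394; posterior SD ≈ 1.204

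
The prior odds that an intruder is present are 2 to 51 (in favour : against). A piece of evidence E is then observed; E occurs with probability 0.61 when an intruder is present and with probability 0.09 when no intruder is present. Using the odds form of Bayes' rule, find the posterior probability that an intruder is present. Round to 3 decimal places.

Prior odds = 2/51 = 0.039216.
Likelihood ratio for E = 0.61/0.09 = 6.7778.
Posterior odds = prior odds × LR = 0.26580.
Posterior probability = odds/(1+odds) = 0.26580/1.2658 = 0.210.

Posterior probability ≈ 0.210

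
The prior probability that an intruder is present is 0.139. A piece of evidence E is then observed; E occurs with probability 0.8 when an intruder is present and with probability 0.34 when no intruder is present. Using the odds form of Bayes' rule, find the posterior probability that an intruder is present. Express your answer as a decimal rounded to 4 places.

Prior odds = 0.139/(1−0.139) = 0.16144. In log-odds, ln(0.16144) = -1.8236.
Add log likelihood ratio: ln(2.3529) = 0.85567.
Posterior log-odds = -0.96795, so posterior odds = exp(-0.96795) = 0.37986. Converting, P(H|E) = 0.37986/1.3799 = 0.2753.

Posterior probability ≈ 0.2753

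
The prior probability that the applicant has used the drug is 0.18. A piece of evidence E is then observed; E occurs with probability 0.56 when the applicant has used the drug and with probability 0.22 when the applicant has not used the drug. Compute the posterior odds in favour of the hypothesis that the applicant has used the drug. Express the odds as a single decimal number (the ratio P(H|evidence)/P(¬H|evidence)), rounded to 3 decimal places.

Posterior odds ≈ 0.559

Prior odds = 0.18/(1−0.18) = 0.21951. In log-odds, ln(0.21951) = -1.5163.
Add log likelihood ratio: ln(2.5455) = 0.93431.
Posterior log-odds = -0.58204, so posterior odds = exp(-0.58204) = 0.55876.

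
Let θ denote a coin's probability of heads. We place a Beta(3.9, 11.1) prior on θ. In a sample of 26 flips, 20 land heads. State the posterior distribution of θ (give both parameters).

Posterior: Beta(23.9, 17.1)

The binomial likelihood is conjugate to the Beta prior: with 20 successes and 6 failures, the posterior is Beta(3.9+20, 11.1+6) = Beta(23.9, 17.1).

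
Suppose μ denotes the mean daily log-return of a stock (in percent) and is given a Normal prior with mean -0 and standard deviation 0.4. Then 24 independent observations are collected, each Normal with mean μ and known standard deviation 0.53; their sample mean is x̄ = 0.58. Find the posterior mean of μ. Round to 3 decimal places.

Posterior mean ≈ 0.540

With known σ, the Normal prior is conjugate. Weight on the data is w = (n/σ²)/(n/σ² + 1/τ₀²) = 85.4397/(85.4397+6.25000) = 0.93184.
Posterior mean = w·x̄ + (1−w)·μ₀ = 0.93184·0.58 + 0.068165·-0 = 0.540.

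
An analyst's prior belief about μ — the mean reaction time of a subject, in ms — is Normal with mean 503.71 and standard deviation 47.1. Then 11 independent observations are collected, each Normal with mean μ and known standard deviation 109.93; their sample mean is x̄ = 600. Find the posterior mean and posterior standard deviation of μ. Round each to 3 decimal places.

With known σ, the Normal prior is conjugate. Weight on the data is w = (n/σ²)/(n/σ² + 1/τ₀²) = 0.00091025/(0.00091025+0.00045077) = 0.66880.
Posterior mean = w·x̄ + (1−w)·μ₀ = 0.66880·600 + 0.33120·503.71 = 568.109. Posterior variance = 1/(0.00091025+0.00045077) = 734.742, so SD = 27.106.

Posterior mean ≈ 568.109; posterior SD ≈ 27.106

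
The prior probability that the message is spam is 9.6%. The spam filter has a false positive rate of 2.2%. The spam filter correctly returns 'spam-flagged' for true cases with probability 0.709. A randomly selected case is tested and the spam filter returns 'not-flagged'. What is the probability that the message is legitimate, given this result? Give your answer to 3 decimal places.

P(¬H | E) ≈ 0.969

Let H be the event that the message is spam. P(H) = 0.096, so P(¬H) = 0.904. With E the 'not-flagged' result, P(E|H) = 0.291 and P(E|¬H) = 0.978.
P(E) = 0.291·0.096 + 0.978·0.904 = 0.027936 + 0.88411 = 0.91205.
By Bayes' theorem, P(H|E) = 0.027936 / 0.91205 = 0.031. Hence P(¬H|E) = 1 − 0.031 = 0.969.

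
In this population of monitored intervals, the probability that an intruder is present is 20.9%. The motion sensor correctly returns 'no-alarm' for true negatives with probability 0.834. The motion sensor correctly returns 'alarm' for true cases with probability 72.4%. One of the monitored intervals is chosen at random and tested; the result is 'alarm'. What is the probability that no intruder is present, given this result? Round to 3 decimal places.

P(¬H | E) ≈ 0.465

Write H for 'an intruder is present'. Prior odds H:¬H = 0.209/0.791 = 0.26422. For the 'alarm' outcome, the likelihood ratio is 0.724/0.166 = 4.3614.
Posterior odds = 0.26422 × 4.3614 = 1.1524, so P(H|E) = 1.1524/(1+1.1524) = 0.535. Then P(¬H|E) = 1 − 0.535 = 0.465.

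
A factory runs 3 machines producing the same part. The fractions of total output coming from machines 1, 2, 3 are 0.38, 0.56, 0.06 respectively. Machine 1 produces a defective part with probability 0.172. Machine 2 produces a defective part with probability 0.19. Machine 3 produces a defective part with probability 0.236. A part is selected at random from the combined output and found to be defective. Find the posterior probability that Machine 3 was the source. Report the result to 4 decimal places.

Posterior probability ≈ 0.0762

Tabulate prior·likelihood by source: [1] prior 0.38, lik 0.172, product 0.06536; [2] prior 0.56, lik 0.19, product 0.1064; [3] prior 0.06, lik 0.236, product 0.01416.
Normalizing constant = 0.18592; the posterior for Machine 3 is its product over the sum, 0.01416/0.18592 = 0.0762.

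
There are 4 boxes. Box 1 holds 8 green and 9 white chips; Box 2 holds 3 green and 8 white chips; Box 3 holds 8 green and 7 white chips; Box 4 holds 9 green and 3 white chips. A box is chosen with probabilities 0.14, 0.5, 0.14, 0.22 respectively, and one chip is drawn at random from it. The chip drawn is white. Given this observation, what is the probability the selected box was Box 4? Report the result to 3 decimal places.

Posterior probability ≈ 0.099

Tabulate prior·likelihood by source: [1] prior 0.14, lik 0.5294, product 0.07412; [2] prior 0.5, lik 0.7273, product 0.3636; [3] prior 0.14, lik 0.4667, product 0.06533; [4] prior 0.22, lik 0.25, product 0.05500.
Normalizing constant = 0.55809; the posterior for Box 4 is its product over the sum, 0.05500/0.55809 = 0.099.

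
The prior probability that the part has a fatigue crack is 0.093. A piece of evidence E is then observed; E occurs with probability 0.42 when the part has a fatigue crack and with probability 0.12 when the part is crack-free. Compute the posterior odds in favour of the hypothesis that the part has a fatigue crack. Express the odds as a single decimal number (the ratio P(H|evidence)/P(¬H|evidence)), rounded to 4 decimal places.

Prior odds = 0.093/(1−0.093) = 0.10254. In log-odds, ln(0.10254) = -2.2775.
Add log likelihood ratio: ln(3.5000) = 1.2528.
Posterior log-odds = -1.0248, so posterior odds = exp(-1.0248) = 0.35888.

Posterior odds ≈ 0.3589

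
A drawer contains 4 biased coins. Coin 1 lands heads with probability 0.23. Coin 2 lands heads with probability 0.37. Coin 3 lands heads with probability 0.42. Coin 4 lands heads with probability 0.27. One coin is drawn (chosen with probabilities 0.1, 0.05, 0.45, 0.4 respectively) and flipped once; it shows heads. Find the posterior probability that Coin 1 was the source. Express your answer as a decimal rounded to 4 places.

Posterior probability ≈ 0.0679

Tabulate prior·likelihood by source: [1] prior 0.1, lik 0.23, product 0.02300; [2] prior 0.05, lik 0.37, product 0.01850; [3] prior 0.45, lik 0.42, product 0.1890; [4] prior 0.4, lik 0.27, product 0.1080.
Normalizing constant = 0.33850; the posterior for Coin 1 is its product over the sum, 0.02300/0.33850 = 0.0679.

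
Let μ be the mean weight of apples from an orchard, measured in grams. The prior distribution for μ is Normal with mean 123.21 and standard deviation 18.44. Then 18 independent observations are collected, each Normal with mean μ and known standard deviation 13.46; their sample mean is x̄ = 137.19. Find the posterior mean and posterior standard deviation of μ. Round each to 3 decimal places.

Prior precision 1/τ₀² = 1/18.44² = 0.00294089; data precision n/σ² = 18/13.46² = 0.0993533.
Posterior precision = 0.00294089 + 0.0993533 = 0.102294, giving posterior SD = 1/√0.102294 = 3.127.
Posterior mean = (0.00294089·123.21 + 0.0993533·137.19) / 0.102294 = 136.788.

Posterior mean ≈ 136.788; posterior SD ≈ 3.127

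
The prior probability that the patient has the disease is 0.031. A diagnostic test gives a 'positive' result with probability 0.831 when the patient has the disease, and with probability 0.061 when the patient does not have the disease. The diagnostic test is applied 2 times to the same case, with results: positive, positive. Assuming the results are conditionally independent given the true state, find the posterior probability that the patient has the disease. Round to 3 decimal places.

Posterior P(H) ≈ 0.856

Let H be the event that the patient has the disease; start with P(H) = 0.031. P('positive'|H) = 0.831, P('positive'|¬H) = 0.061.
Update on result 1 ('positive'): P(H) ← 0.831·0.0310 / (0.831·0.0310 + 0.061·0.9690) = 0.025761/0.084870 = 0.3035.
Update on result 2 ('positive'): P(H) ← 0.831·0.3035 / (0.831·0.3035 + 0.061·0.6965) = 0.25224/0.29472 = 0.8558.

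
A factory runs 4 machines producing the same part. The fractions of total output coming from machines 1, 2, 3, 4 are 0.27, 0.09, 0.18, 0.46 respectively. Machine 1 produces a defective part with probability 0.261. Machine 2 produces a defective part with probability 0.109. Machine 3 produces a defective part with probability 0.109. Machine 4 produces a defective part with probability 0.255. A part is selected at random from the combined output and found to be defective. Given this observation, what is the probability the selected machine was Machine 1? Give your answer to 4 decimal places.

Posterior probability ≈ 0.3244

Tabulate prior·likelihood by source: [1] prior 0.27, lik 0.261, product 0.07047; [2] prior 0.09, lik 0.109, product 0.009810; [3] prior 0.18, lik 0.109, product 0.01962; [4] prior 0.46, lik 0.255, product 0.1173.
Normalizing constant = 0.21720; the posterior for Machine 1 is its product over the sum, 0.07047/0.21720 = 0.3244.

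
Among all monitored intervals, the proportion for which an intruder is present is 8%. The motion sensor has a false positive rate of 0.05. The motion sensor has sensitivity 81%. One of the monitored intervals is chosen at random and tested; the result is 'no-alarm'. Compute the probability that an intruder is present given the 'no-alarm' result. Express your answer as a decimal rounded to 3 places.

P(H | E) ≈ 0.017

Let H be the event that an intruder is present. P(H) = 0.08, so P(¬H) = 0.92. With E the 'no-alarm' result, P(E|H) = 0.19 and P(E|¬H) = 0.95.
P(E) = 0.19·0.08 + 0.95·0.92 = 0.015200 + 0.87400 = 0.88920.
By Bayes' theorem, P(H|E) = 0.015200 / 0.88920 = 0.017.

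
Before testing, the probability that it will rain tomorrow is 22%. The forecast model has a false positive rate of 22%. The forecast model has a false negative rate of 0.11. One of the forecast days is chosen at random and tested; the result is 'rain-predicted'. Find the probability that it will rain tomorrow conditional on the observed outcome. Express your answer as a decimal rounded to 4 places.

Let H be the event that it will rain tomorrow. P(H) = 0.22, so P(¬H) = 0.78. With E the 'rain-predicted' result, P(E|H) = 0.89 and P(E|¬H) = 0.22.
P(E) = 0.89·0.22 + 0.22·0.78 = 0.19580 + 0.17160 = 0.36740.
By Bayes' theorem, P(H|E) = 0.19580 / 0.36740 = 0.5329.

P(H | E) ≈ 0.5329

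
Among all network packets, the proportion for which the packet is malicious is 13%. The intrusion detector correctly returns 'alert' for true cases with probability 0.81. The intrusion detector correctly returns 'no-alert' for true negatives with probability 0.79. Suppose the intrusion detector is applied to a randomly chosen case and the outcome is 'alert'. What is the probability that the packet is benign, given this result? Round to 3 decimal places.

Write H for 'the packet is malicious'. Prior odds H:¬H = 0.13/0.87 = 0.14943. For the 'alert' outcome, the likelihood ratio is 0.81/0.21 = 3.8571.
Posterior odds = 0.14943 × 3.8571 = 0.57635, so P(H|E) = 0.57635/(1+0.57635) = 0.366. Then P(¬H|E) = 1 − 0.366 = 0.634.

P(¬H | E) ≈ 0.634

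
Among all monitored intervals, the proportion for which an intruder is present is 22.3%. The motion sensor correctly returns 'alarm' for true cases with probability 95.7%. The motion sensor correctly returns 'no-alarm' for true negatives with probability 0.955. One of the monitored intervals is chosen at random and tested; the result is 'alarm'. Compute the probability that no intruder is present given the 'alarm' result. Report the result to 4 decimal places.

Write H for 'an intruder is present'. Prior odds H:¬H = 0.223/0.777 = 0.28700. For the 'alarm' outcome, the likelihood ratio is 0.957/0.045 = 21.267.
Posterior odds = 0.28700 × 21.267 = 6.1036, so P(H|E) = 6.1036/(1+6.1036) = 0.8592. Then P(¬H|E) = 1 − 0.8592 = 0.1408.

P(¬H | E) ≈ 0.1408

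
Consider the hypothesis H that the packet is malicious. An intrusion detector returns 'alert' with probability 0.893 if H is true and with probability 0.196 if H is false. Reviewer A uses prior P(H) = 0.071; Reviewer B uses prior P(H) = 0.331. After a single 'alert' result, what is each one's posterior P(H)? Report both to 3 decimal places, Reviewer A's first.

Reviewer A: 0.258; Reviewer B: 0.693

P('+'|H) = 0.893, P('+'|¬H) = 0.196.
Reviewer A: numerator 0.893·0.071 = 0.063403; evidence = 0.063403+0.196·0.929 = 0.24549; posterior = 0.258.
Reviewer B: numerator 0.893·0.331 = 0.29558; evidence = 0.29558+0.196·0.669 = 0.42671; posterior = 0.693.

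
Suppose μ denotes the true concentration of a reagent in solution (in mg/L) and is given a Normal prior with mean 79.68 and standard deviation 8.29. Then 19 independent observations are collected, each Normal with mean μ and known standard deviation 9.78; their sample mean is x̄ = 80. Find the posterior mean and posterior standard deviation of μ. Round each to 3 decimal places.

Posterior mean ≈ 79.978; posterior SD ≈ 2.166

With known σ, the Normal prior is conjugate. Weight on the data is w = (n/σ²)/(n/σ² + 1/τ₀²) = 0.198644/(0.198644+0.0145509) = 0.93175.
Posterior mean = w·x̄ + (1−w)·μ₀ = 0.93175·80 + 0.068252·79.68 = 79.978. Posterior variance = 1/(0.198644+0.0145509) = 4.69054, so SD = 2.166.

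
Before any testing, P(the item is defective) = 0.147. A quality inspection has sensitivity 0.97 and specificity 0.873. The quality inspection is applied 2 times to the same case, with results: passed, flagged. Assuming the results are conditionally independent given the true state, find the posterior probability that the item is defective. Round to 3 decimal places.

Let H be the event that the item is defective; start with P(H) = 0.147. P('flagged'|H) = 0.97, P('flagged'|¬H) = 0.127.
Update on result 1 ('passed'): P(H) ← 0.03·0.1470 / (0.03·0.1470 + 0.873·0.8530) = 0.0044100/0.74908 = 0.0059.
Update on result 2 ('flagged'): P(H) ← 0.97·0.0059 / (0.97·0.0059 + 0.127·0.9941) = 0.0057106/0.13196 = 0.0433.

Posterior P(H) ≈ 0.043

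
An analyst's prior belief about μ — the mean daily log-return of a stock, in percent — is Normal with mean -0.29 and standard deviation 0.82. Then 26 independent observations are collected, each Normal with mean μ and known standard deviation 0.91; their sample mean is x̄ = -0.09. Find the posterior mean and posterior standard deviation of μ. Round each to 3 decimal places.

Prior precision 1/τ₀² = 1/0.82² = 1.48721; data precision n/σ² = 26/0.91² = 31.3972.
Posterior precision = 1.48721 + 31.3972 = 32.8844, giving posterior SD = 1/√32.8844 = 0.174.
Posterior mean = (1.48721·-0.29 + 31.3972·-0.09) / 32.8844 = -0.099.

Posterior mean ≈ -0.099; posterior SD ≈ 0.174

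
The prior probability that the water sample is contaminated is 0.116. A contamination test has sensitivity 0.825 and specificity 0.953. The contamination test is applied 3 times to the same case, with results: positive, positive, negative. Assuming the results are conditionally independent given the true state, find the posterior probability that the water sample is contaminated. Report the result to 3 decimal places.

With H the event that the water sample is contaminated, the joint likelihood of the observed sequence is P(data|H) = 0.825·0.825·0.175 = 0.11911 and P(data|¬H) = 0.047·0.047·0.953 = 0.0021052.
Bayes: P(H|data) = 0.116·0.11911 / (0.116·0.11911 + 0.884·0.0021052) = 0.013817/0.015678 = 0.8813.

Posterior P(H) ≈ 0.881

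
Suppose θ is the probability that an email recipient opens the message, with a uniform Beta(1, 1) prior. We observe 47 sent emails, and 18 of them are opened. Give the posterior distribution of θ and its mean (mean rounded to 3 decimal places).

The binomial likelihood is conjugate to the Beta prior: with 18 successes and 29 failures, the posterior is Beta(1+18, 1+29) = Beta(19, 30).
Posterior mean = α/(α+β) = 19/49 = 0.388.

Posterior: Beta(19, 30); mean ≈ 0.388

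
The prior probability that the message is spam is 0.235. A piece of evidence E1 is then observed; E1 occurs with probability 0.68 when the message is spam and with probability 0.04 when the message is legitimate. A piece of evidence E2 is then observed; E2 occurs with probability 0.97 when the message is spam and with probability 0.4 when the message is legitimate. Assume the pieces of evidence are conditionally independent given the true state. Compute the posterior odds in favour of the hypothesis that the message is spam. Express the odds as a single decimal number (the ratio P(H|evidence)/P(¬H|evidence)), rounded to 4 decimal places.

Prior odds = 0.235/(1−0.235) = 0.30719.
Likelihood ratio for E1 = 0.68/0.04 = 17.000.
Likelihood ratio for E2 = 0.97/0.4 = 2.4250.
Posterior odds = prior odds × LR₁ × LR₂ = 12.664.

Posterior odds ≈ 12.6639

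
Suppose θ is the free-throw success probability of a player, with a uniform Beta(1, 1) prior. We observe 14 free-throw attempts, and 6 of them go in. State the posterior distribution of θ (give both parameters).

The binomial likelihood is conjugate to the Beta prior: with 6 successes and 8 failures, the posterior is Beta(1+6, 1+8) = Beta(7, 9).

Posterior: Beta(7, 9)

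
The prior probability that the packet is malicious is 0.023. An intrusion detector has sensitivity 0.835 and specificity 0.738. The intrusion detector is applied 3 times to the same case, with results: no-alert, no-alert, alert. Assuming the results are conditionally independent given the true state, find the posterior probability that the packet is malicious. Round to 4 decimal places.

Let H be the event that the packet is malicious; start with P(H) = 0.023. P('alert'|H) = 0.835, P('alert'|¬H) = 0.262.
Update on result 1 ('no-alert'): P(H) ← 0.165·0.0230 / (0.165·0.0230 + 0.738·0.9770) = 0.0037950/0.72482 = 0.0052.
Update on result 2 ('no-alert'): P(H) ← 0.165·0.0052 / (0.165·0.0052 + 0.738·0.9948) = 0.00086390/0.73500 = 0.0012.
Update on result 3 ('alert'): P(H) ← 0.835·0.0012 / (0.835·0.0012 + 0.262·0.9988) = 0.00098144/0.26267 = 0.0037.

Posterior P(H) ≈ 0.0037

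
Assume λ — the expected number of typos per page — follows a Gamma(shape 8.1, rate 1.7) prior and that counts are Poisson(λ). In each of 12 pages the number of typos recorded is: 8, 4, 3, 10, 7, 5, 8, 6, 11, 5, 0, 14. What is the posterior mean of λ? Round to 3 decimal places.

Posterior mean ≈ 6.504

Total count ∑xᵢ = 81 over n = 12 pages.
Gamma is conjugate to the Poisson likelihood: posterior is Gamma(shape = 8.1+81 = 89.1, rate = 1.7+12 = 13.7).
E[λ | data] = 89.1/13.7 = 6.504.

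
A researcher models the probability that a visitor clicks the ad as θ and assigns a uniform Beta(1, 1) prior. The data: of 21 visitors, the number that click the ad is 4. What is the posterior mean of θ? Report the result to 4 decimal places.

Posterior mean ≈ 0.2174

Observing 4 successes and 17 failures updates Beta(1, 1) by adding the success and failure counts to the two shape parameters: α = 1+4 = 5, β = 1+17 = 18.
Posterior mean = α/(α+β) = 5/23 = 0.2174.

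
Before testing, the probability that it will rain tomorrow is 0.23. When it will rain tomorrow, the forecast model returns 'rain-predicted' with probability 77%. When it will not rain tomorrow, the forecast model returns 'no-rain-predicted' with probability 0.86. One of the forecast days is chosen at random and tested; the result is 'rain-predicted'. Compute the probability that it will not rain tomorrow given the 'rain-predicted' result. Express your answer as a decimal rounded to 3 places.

Let H be the event that it will rain tomorrow. P(H) = 0.23, so P(¬H) = 0.77. With E the 'rain-predicted' result, P(E|H) = 0.77 and P(E|¬H) = 0.14.
P(E) = 0.77·0.23 + 0.14·0.77 = 0.17710 + 0.10780 = 0.28490.
By Bayes' theorem, P(H|E) = 0.17710 / 0.28490 = 0.622. Hence P(¬H|E) = 1 − 0.622 = 0.378.

P(¬H | E) ≈ 0.378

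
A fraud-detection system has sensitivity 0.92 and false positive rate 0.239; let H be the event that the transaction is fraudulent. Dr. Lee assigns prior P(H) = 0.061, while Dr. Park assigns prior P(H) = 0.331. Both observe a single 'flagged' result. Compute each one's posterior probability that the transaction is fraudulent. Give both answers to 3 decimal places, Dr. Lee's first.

Dr. Lee: 0.200; Dr. Park: 0.656

The likelihood ratio for a 'flagged' result is 0.92/0.239 = 3.8494.
Dr. Lee: prior odds 0.061/0.939 = 0.064963; posterior odds 0.25007; posterior probability 0.200.
Dr. Park: prior odds 0.331/0.669 = 0.49477; posterior odds 1.9045; posterior probability 0.656.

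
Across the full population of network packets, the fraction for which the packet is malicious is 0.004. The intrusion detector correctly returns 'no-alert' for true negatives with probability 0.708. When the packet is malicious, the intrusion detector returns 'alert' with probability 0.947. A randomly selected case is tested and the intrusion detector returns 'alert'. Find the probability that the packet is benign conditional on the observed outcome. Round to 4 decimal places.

Write H for 'the packet is malicious'. Prior odds H:¬H = 0.004/0.996 = 0.0040161. For the 'alert' outcome, the likelihood ratio is 0.947/0.292 = 3.2432.
Posterior odds = 0.0040161 × 3.2432 = 0.013025, so P(H|E) = 0.013025/(1+0.013025) = 0.0129. Then P(¬H|E) = 1 − 0.0129 = 0.9871.

P(¬H | E) ≈ 0.9871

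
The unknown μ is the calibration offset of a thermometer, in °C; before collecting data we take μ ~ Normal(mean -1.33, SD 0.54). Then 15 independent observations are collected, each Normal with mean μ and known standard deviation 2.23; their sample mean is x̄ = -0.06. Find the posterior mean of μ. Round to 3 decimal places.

Posterior mean ≈ -0.736

With known σ, the Normal prior is conjugate. Weight on the data is w = (n/σ²)/(n/σ² + 1/τ₀²) = 3.01635/(3.01635+3.42936) = 0.46796.
Posterior mean = w·x̄ + (1−w)·μ₀ = 0.46796·-0.06 + 0.53204·-1.33 = -0.736.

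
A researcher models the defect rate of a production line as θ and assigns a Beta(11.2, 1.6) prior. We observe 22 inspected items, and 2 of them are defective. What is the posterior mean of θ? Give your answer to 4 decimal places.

Observing 2 successes and 20 failures updates Beta(11.2, 1.6) by adding the success and failure counts to the two shape parameters: α = 11.2+2 = 13.2, β = 1.6+20 = 21.6.
E[θ | data] = 13.2/(13.2+21.6) = 0.3793.

Posterior mean ≈ 0.3793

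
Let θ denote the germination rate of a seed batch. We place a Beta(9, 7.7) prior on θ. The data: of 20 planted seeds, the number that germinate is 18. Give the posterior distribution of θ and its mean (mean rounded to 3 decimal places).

Observing 18 successes and 2 failures updates Beta(9, 7.7) by adding the success and failure counts to the two shape parameters: α = 9+18 = 27, β = 7.7+2 = 9.7.
E[θ | data] = 27/(27+9.7) = 0.736.

Posterior: Beta(27, 9.7); mean ≈ 0.736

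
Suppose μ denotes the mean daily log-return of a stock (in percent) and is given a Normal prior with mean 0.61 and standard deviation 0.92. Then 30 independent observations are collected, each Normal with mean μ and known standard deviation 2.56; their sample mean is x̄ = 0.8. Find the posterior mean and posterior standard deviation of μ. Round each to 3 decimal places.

Prior precision 1/τ₀² = 1/0.92² = 1.18147; data precision n/σ² = 30/2.56² = 4.57764.
Posterior precision = 1.18147 + 4.57764 = 5.75911, giving posterior SD = 1/√5.75911 = 0.417.
Posterior mean = (1.18147·0.61 + 4.57764·0.8) / 5.75911 = 0.761.

Posterior mean ≈ 0.761; posterior SD ≈ 0.417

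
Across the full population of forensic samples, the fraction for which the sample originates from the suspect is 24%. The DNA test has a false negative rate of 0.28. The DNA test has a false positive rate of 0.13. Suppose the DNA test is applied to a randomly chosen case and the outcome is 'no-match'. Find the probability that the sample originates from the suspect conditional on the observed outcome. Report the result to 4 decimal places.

P(H | E) ≈ 0.0923

Write H for 'the sample originates from the suspect'. Prior odds H:¬H = 0.24/0.76 = 0.31579. For the 'no-match' outcome, the likelihood ratio is 0.28/0.87 = 0.32184.
Posterior odds = 0.31579 × 0.32184 = 0.10163, so P(H|E) = 0.10163/(1+0.10163) = 0.0923.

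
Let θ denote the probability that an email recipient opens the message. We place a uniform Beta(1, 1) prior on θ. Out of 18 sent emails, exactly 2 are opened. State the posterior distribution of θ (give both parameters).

Posterior: Beta(3, 17)

The binomial likelihood is conjugate to the Beta prior: with 2 successes and 16 failures, the posterior is Beta(1+2, 1+16) = Beta(3, 17).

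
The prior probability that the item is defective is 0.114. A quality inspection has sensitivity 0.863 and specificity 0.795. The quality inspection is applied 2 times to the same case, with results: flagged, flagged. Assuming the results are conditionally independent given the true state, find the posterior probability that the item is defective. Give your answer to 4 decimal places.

Let H be the event that the item is defective; start with P(H) = 0.114. P('flagged'|H) = 0.863, P('flagged'|¬H) = 0.205.
Update on result 1 ('flagged'): P(H) ← 0.863·0.1140 / (0.863·0.1140 + 0.205·0.8860) = 0.098382/0.28001 = 0.3513.
Update on result 2 ('flagged'): P(H) ← 0.863·0.3513 / (0.863·0.3513 + 0.205·0.6487) = 0.30321/0.43619 = 0.6951.

Posterior P(H) ≈ 0.6951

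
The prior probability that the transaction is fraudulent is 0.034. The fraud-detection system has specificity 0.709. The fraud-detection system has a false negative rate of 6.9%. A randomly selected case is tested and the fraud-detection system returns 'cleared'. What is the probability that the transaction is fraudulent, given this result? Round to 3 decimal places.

P(H | E) ≈ 0.003

Write H for 'the transaction is fraudulent'. Prior odds H:¬H = 0.034/0.966 = 0.035197. For the 'cleared' outcome, the likelihood ratio is 0.069/0.709 = 0.097320.
Posterior odds = 0.035197 × 0.097320 = 0.0034253, so P(H|E) = 0.0034253/(1+0.0034253) = 0.003.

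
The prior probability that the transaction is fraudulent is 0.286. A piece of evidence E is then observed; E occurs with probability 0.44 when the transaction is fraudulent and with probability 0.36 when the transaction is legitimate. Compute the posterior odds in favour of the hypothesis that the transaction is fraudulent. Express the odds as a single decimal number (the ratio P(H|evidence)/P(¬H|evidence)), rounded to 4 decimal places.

Posterior odds ≈ 0.4896

Prior odds = 0.286/(1−0.286) = 0.40056.
Likelihood ratio for E = 0.44/0.36 = 1.2222.
Posterior odds = prior odds × LR = 0.48957.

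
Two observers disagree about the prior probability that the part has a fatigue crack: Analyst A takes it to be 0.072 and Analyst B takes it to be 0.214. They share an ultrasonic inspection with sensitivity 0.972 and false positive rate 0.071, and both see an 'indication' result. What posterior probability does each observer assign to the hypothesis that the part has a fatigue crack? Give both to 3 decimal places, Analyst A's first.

Analyst A: 0.515; Analyst B: 0.788

The likelihood ratio for an 'indication' result is 0.972/0.071 = 13.690.
Analyst A: prior odds 0.072/0.928 = 0.077586; posterior odds 1.0622; posterior probability 0.515.
Analyst B: prior odds 0.214/0.786 = 0.27226; posterior odds 3.7273; posterior probability 0.788.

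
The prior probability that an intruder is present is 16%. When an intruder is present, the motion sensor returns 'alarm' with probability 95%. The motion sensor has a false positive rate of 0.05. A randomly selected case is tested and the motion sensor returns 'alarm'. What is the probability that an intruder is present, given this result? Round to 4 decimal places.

Let H be the event that an intruder is present. P(H) = 0.16, so P(¬H) = 0.84. With E the 'alarm' result, P(E|H) = 0.95 and P(E|¬H) = 0.05.
P(E) = 0.95·0.16 + 0.05·0.84 = 0.15200 + 0.042000 = 0.19400.
By Bayes' theorem, P(H|E) = 0.15200 / 0.19400 = 0.7835.

P(H | E) ≈ 0.7835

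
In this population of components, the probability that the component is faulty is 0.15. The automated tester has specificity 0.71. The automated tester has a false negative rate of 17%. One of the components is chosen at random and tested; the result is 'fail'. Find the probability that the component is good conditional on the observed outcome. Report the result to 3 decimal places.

Let H be the event that the component is faulty. P(H) = 0.15, so P(¬H) = 0.85. With E the 'fail' result, P(E|H) = 0.83 and P(E|¬H) = 0.29.
P(E) = 0.83·0.15 + 0.29·0.85 = 0.12450 + 0.24650 = 0.37100.
By Bayes' theorem, P(H|E) = 0.12450 / 0.37100 = 0.336. Hence P(¬H|E) = 1 − 0.336 = 0.664.

P(¬H | E) ≈ 0.664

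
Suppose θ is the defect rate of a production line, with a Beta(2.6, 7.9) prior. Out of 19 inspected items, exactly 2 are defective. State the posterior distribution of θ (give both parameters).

Posterior: Beta(4.6, 24.9)

Observing 2 successes and 17 failures updates Beta(2.6, 7.9) by adding the success and failure counts to the two shape parameters: α = 2.6+2 = 4.6, β = 7.9+17 = 24.9.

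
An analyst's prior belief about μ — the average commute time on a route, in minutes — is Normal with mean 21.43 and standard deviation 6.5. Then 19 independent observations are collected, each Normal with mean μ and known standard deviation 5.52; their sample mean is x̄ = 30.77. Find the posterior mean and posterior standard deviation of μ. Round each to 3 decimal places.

Posterior mean ≈ 30.428; posterior SD ≈ 1.243

With known σ, the Normal prior is conjugate. Weight on the data is w = (n/σ²)/(n/σ² + 1/τ₀²) = 0.623556/(0.623556+0.0236686) = 0.96343.
Posterior mean = w·x̄ + (1−w)·μ₀ = 0.96343·30.77 + 0.036569·21.43 = 30.428. Posterior variance = 1/(0.623556+0.0236686) = 1.54506, so SD = 1.243.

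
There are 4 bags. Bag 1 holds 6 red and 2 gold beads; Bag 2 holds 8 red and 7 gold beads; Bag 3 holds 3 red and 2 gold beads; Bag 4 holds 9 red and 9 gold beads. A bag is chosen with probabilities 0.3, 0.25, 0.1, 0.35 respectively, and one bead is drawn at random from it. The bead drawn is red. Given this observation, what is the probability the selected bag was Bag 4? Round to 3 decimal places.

Posterior probability ≈ 0.295

Tabulate prior·likelihood by source: [1] prior 0.3, lik 0.75, product 0.2250; [2] prior 0.25, lik 0.5333, product 0.1333; [3] prior 0.1, lik 0.6, product 0.06000; [4] prior 0.35, lik 0.5, product 0.1750.
Normalizing constant = 0.59333; the posterior for Bag 4 is its product over the sum, 0.1750/0.59333 = 0.295.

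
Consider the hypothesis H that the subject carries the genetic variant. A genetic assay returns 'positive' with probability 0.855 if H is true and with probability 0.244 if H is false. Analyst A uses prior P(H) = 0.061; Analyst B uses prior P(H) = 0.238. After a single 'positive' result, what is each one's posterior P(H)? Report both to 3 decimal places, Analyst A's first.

P('+'|H) = 0.855, P('+'|¬H) = 0.244.
Analyst A: numerator 0.855·0.061 = 0.052155; evidence = 0.052155+0.244·0.939 = 0.28127; posterior = 0.185.
Analyst B: numerator 0.855·0.238 = 0.20349; evidence = 0.20349+0.244·0.762 = 0.38942; posterior = 0.523.

Analyst A: 0.185; Analyst B: 0.523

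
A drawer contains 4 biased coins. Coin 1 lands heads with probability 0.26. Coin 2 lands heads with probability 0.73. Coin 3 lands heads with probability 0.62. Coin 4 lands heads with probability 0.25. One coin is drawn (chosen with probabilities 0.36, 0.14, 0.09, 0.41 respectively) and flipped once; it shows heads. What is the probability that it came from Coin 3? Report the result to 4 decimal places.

Tabulate prior·likelihood by source: [1] prior 0.36, lik 0.26, product 0.09360; [2] prior 0.14, lik 0.73, product 0.1022; [3] prior 0.09, lik 0.62, product 0.05580; [4] prior 0.41, lik 0.25, product 0.1025.
Normalizing constant = 0.35410; the posterior for Coin 3 is its product over the sum, 0.05580/0.35410 = 0.1576.

Posterior probability ≈ 0.1576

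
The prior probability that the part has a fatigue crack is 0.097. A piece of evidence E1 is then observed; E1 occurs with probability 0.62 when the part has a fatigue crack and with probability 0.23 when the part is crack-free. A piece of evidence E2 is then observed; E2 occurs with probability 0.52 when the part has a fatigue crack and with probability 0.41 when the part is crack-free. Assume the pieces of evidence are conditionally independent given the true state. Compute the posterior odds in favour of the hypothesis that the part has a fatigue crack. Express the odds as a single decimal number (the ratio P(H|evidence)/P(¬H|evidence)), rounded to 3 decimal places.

Posterior odds ≈ 0.367

Prior odds = 0.097/(1−0.097) = 0.10742. In log-odds, ln(0.10742) = -2.2310.
Add log likelihood ratios: ln(2.6957) + ln(1.2683) = 1.2293.
Posterior log-odds = -1.0017, so posterior odds = exp(-1.0017) = 0.36725.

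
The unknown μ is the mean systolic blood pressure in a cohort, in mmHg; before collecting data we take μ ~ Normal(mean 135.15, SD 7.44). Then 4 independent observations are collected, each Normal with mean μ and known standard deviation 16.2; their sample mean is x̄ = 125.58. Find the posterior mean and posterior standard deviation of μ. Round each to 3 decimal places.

Prior precision 1/τ₀² = 1/7.44² = 0.0180657; data precision n/σ² = 4/16.2² = 0.0152416.
Posterior precision = 0.0180657 + 0.0152416 = 0.0333073, giving posterior SD = 1/√0.0333073 = 5.479.
Posterior mean = (0.0180657·135.15 + 0.0152416·125.58) / 0.0333073 = 130.771.

Posterior mean ≈ 130.771; posterior SD ≈ 5.479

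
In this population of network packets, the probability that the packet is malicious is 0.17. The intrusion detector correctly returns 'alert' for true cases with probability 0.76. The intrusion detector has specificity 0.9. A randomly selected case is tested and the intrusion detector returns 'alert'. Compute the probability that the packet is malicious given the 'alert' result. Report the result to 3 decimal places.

Let H be the event that the packet is malicious. P(H) = 0.17, so P(¬H) = 0.83. With E the 'alert' result, P(E|H) = 0.76 and P(E|¬H) = 0.1.
P(E) = 0.76·0.17 + 0.1·0.83 = 0.12920 + 0.083000 = 0.21220.
By Bayes' theorem, P(H|E) = 0.12920 / 0.21220 = 0.609.

P(H | E) ≈ 0.609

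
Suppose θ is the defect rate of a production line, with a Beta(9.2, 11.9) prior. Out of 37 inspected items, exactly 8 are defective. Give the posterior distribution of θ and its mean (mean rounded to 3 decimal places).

Observing 8 successes and 29 failures updates Beta(9.2, 11.9) by adding the success and failure counts to the two shape parameters: α = 9.2+8 = 17.2, β = 11.9+29 = 40.9.
Posterior mean = α/(α+β) = 17.2/58.1 = 0.296.

Posterior: Beta(17.2, 40.9); mean ≈ 0.296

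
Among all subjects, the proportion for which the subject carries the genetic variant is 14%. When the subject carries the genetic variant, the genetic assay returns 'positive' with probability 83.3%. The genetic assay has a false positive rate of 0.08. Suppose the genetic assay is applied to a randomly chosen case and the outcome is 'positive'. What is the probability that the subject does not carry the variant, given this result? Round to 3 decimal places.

Write H for 'the subject carries the genetic variant'. Prior odds H:¬H = 0.14/0.86 = 0.16279. For the 'positive' outcome, the likelihood ratio is 0.833/0.08 = 10.412.
Posterior odds = 0.16279 × 10.412 = 1.6951, so P(H|E) = 1.6951/(1+1.6951) = 0.629. Then P(¬H|E) = 1 − 0.629 = 0.371.

P(¬H | E) ≈ 0.371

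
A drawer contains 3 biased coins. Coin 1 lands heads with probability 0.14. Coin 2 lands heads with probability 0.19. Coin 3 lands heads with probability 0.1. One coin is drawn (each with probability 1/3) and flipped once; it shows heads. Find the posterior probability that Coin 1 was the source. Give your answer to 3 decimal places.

P(heads|C1) = 0.14; P(heads|C2) = 0.19; P(heads|C3) = 0.1.
Prior × likelihood for each source: 0.333333·0.14=0.04667, 0.333333·0.19=0.06333, 0.333333·0.1=0.03333. Summing gives P(heads) = 0.14333.
P(Coin 1 | heads) = 0.04667 / 0.14333 = 0.326.

Posterior probability ≈ 0.326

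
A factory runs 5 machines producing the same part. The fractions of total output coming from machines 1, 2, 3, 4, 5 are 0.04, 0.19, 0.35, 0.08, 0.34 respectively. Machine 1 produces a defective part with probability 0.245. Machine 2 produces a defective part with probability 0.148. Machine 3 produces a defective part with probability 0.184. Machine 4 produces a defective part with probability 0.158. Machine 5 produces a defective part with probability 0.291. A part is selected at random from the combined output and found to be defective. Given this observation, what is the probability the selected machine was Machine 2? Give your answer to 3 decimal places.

P(defective|M1) = 0.245; P(defective|M2) = 0.148; P(defective|M3) = 0.184; P(defective|M4) = 0.158; P(defective|M5) = 0.291.
Prior × likelihood for each source: 0.04·0.245=0.009800, 0.19·0.148=0.02812, 0.35·0.184=0.06440, 0.08·0.158=0.01264, 0.34·0.291=0.09894. Summing gives P(defective) = 0.21390.
P(Machine 2 | defective) = 0.02812 / 0.21390 = 0.131.

Posterior probability ≈ 0.131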